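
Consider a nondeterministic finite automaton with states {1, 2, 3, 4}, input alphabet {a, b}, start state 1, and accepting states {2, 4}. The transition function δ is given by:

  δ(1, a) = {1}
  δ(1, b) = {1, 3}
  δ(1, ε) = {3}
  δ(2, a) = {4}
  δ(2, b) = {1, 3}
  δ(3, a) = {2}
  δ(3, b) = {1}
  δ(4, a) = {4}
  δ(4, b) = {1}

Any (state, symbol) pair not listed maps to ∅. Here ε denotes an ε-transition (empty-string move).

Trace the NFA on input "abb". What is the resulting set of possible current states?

Start: ε-closure({1}) = {1, 3}.
Read 'a': 1→{1}, 3→{2}; union {1, 2}; ε-closure = {1, 2, 3}.
Read 'b': 1→{1, 3}, 2→{1, 3}, 3→{1}; now {1, 3}.
Read 'b': 1→{1, 3}, 3→{1}; now {1, 3}.

{1, 3}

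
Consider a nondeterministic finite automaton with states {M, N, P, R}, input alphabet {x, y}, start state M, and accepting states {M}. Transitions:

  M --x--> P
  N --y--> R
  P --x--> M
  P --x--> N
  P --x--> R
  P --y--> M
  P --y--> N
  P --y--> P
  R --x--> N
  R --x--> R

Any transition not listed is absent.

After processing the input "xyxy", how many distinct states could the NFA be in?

4

Start in {M}.
Read 'x': M→{P}; now {P}.
Read 'y': P→{M, N, P}; now {M, N, P}.
Read 'x': M→{P}, N→∅, P→{M, N, R}; now {M, N, P, R}.
Read 'y': M→∅, N→{R}, P→{M, N, P}, R→∅; now {M, N, P, R}.
That set has 4 states.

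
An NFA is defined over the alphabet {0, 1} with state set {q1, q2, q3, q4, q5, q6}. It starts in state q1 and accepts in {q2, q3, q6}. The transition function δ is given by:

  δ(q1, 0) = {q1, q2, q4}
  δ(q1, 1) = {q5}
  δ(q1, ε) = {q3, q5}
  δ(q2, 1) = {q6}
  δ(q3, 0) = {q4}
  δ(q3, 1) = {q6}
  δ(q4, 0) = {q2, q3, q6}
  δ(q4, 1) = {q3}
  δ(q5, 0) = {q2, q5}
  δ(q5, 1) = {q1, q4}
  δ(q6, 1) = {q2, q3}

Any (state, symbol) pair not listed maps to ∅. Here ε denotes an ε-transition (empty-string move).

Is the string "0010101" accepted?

Yes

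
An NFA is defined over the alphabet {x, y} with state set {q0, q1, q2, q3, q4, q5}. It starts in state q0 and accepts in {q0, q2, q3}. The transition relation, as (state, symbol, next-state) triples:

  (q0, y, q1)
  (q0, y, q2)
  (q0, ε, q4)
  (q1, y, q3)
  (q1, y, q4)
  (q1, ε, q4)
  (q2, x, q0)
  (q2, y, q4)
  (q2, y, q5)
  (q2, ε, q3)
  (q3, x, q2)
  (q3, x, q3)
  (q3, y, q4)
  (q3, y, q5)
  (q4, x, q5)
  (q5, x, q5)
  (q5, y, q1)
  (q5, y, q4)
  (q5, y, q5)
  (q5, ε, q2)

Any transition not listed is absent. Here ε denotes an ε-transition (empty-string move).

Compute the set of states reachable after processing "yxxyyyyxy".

{q1, q2, q3, q4, q5}

Start: ε-closure({q0}) = {q0, q4}.
Read 'y': {q0, q4} → {q1, q2, q3, q4}.
Read 'x': {q1, q2, q3, q4} → {q0, q2, q3, q4, q5}.
Read 'x': {q0, q2, q3, q4, q5} → {q0, q2, q3, q4, q5}.
Read 'y': {q0, q2, q3, q4, q5} → {q1, q2, q3, q4, q5}.
Read 'y': {q1, q2, q3, q4, q5} → {q1, q2, q3, q4, q5}.
Read 'y': {q1, q2, q3, q4, q5} → {q1, q2, q3, q4, q5}.
Read 'y': {q1, q2, q3, q4, q5} → {q1, q2, q3, q4, q5}.
Read 'x': {q1, q2, q3, q4, q5} → {q0, q2, q3, q4, q5}.
Read 'y': {q0, q2, q3, q4, q5} → {q1, q2, q3, q4, q5}.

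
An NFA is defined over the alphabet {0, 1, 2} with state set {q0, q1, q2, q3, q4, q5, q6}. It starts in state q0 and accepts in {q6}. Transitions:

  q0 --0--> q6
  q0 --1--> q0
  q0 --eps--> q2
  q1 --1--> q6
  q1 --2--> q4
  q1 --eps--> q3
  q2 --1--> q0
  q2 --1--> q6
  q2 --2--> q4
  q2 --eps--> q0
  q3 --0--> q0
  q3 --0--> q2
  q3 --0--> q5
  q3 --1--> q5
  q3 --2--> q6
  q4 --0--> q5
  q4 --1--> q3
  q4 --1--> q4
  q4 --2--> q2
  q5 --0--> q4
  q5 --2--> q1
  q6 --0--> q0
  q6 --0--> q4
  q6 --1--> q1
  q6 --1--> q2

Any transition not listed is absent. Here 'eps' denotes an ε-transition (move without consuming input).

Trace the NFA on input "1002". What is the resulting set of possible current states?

Start: ε-closure({q0}) = {q0, q2}.
Read '1': q0→{q0}, q2→{q0, q6}; union {q0, q6}; ε-closure = {q0, q2, q6}.
Read '0': q0→{q6}, q2→∅, q6→{q0, q4}; union {q0, q4, q6}; ε-closure = {q0, q2, q4, q6}.
Read '0': q0→{q6}, q2→∅, q4→{q5}, q6→{q0, q4}; union {q0, q4, q5, q6}; ε-closure = {q0, q2, q4, q5, q6}.
Read '2': q0→∅, q2→{q4}, q4→{q2}, q5→{q1}, q6→∅; union {q1, q2, q4}; ε-closure = {q0, q1, q2, q3, q4}.

{q0, q1, q2, q3, q4}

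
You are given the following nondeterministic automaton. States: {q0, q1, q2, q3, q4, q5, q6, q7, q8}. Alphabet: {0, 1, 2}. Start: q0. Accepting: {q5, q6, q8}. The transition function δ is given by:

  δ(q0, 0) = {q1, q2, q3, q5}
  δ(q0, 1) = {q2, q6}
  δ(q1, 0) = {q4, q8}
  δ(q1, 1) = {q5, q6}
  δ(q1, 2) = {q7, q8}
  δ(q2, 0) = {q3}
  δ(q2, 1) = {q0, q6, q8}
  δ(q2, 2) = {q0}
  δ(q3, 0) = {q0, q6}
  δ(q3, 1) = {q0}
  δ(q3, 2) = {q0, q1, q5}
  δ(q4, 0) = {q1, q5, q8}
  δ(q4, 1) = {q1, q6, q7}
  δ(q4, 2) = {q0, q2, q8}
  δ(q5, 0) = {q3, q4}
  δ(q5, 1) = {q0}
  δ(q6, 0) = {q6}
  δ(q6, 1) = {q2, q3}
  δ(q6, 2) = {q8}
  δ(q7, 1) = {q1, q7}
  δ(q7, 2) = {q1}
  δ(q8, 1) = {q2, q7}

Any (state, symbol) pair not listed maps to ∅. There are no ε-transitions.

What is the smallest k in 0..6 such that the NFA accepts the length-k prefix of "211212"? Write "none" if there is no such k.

Start in {q0}.
Read '2': {q0} → ∅.
The set is empty and remains empty for the remaining 5 symbols.
No reachable set along the way intersects F.

none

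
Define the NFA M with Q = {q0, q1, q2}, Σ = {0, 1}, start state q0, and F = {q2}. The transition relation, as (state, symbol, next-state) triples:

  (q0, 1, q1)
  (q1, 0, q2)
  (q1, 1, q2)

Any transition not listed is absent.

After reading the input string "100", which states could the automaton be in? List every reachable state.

∅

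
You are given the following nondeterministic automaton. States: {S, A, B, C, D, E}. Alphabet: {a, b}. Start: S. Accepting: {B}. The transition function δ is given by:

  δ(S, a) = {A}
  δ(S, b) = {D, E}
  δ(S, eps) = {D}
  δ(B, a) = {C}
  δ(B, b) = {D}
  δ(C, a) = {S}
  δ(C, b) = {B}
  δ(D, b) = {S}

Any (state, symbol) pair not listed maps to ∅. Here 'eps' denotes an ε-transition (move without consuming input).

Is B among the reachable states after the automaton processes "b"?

Start: ε-closure({S}) = {S, D}.
Read 'b': {S, D} → {S, D, E}.
State B is not in {S, D, E}.

No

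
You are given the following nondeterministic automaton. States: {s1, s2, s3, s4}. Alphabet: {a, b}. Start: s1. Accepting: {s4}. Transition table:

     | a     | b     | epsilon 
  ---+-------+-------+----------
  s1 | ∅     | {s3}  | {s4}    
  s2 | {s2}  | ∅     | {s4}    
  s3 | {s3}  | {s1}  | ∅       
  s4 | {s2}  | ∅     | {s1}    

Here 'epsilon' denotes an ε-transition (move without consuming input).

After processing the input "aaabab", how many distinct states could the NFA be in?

Start: ε-closure({s1}) = {s1, s4}.
Read 'a': s1→∅, s4→{s2}; union {s2}; ε-closure = {s1, s2, s4}.
Read 'a': s1→∅, s2→{s2}, s4→{s2}; union {s2}; ε-closure = {s1, s2, s4}.
Read 'a': s1→∅, s2→{s2}, s4→{s2}; union {s2}; ε-closure = {s1, s2, s4}.
Read 'b': s1→{s3}, s2→∅, s4→∅; now {s3}.
Read 'a': s3→{s3}; now {s3}.
Read 'b': s3→{s1}; union {s1}; ε-closure = {s1, s4}.
That set has 2 states.

2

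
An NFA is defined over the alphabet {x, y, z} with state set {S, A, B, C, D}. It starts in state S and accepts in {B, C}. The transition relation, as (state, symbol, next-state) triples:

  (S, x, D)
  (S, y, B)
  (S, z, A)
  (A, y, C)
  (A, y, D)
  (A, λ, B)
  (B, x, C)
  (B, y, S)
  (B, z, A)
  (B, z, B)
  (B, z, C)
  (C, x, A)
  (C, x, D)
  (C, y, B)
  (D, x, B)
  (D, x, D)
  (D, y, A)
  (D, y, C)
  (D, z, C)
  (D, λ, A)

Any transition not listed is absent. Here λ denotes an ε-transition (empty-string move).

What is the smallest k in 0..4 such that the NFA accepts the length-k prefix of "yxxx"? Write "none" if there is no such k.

1

Start in {S}.
Read 'y': {S} → {B}.
None of the earlier sets intersect F, but {B} does.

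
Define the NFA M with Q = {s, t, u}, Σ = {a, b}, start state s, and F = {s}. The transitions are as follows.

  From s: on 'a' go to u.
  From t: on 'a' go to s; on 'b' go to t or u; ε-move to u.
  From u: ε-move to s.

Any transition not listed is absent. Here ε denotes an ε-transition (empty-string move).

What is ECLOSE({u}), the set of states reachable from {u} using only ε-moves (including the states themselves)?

{s, u}

Begin with {u}.
ε-move u → s; add s.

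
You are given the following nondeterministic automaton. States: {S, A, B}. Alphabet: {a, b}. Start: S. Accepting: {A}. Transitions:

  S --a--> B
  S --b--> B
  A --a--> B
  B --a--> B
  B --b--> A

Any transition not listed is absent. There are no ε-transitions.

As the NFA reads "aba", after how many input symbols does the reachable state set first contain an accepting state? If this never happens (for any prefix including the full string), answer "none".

Start in {S}.
Read 'a': S→{B}; now {B}.
Read 'b': B→{A}; now {A}.
None of the earlier sets intersect F, but {A} does.

2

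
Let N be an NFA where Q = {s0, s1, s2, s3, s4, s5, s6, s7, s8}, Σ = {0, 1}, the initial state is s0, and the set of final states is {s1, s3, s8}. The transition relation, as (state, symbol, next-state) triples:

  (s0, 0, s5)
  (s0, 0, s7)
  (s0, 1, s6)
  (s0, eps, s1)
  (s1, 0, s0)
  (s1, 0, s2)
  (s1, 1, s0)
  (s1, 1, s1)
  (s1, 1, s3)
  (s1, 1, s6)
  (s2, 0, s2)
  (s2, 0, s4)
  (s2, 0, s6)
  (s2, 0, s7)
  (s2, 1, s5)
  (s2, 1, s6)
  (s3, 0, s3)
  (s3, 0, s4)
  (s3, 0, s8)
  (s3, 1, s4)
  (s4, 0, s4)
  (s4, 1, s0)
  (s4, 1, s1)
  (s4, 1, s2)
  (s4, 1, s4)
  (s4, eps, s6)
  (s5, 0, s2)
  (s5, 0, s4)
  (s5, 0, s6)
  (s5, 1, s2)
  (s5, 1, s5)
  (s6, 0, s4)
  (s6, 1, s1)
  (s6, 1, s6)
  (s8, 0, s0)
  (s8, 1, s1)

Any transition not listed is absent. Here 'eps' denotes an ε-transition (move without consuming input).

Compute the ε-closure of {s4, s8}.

{s4, s6, s8}

Begin with {s4, s8}.
ε-move s4 → s6; add s6.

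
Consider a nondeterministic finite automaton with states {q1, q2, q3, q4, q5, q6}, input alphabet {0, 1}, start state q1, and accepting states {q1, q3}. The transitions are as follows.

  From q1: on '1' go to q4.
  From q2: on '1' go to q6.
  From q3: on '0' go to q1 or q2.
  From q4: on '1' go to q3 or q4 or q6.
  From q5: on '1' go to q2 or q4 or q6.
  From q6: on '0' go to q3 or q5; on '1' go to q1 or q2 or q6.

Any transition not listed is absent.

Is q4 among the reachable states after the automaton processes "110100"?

Start in {q1}.
Read '1': q1→{q4}; now {q4}.
Read '1': q4→{q3, q4, q6}; now {q3, q4, q6}.
Read '0': q3→{q1, q2}, q4→∅, q6→{q3, q5}; now {q1, q2, q3, q5}.
Read '1': q1→{q4}, q2→{q6}, q3→∅, q5→{q2, q4, q6}; now {q2, q4, q6}.
Read '0': q2→∅, q4→∅, q6→{q3, q5}; now {q3, q5}.
Read '0': q3→{q1, q2}, q5→∅; now {q1, q2}.
State q4 is not in {q1, q2}.

No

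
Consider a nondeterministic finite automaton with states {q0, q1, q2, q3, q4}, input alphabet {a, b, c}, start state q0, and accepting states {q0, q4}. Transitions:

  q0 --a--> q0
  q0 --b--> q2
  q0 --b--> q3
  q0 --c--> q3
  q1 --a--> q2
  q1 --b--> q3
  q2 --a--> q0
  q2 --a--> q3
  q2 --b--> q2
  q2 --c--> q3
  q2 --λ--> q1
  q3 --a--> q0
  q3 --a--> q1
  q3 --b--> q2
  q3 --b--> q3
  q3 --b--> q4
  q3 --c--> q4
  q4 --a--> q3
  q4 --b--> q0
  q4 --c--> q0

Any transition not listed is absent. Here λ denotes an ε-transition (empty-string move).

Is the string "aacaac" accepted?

No

Start in {q0}.
Read 'a': q0→{q0}; now {q0}.
Read 'a': q0→{q0}; now {q0}.
Read 'c': q0→{q3}; now {q3}.
Read 'a': q3→{q0, q1}; now {q0, q1}.
Read 'a': q0→{q0}, q1→{q2}; union {q0, q2}; ε-closure = {q0, q1, q2}.
Read 'c': q0→{q3}, q1→∅, q2→{q3}; now {q3}.
The final set {q3} contains no accepting state.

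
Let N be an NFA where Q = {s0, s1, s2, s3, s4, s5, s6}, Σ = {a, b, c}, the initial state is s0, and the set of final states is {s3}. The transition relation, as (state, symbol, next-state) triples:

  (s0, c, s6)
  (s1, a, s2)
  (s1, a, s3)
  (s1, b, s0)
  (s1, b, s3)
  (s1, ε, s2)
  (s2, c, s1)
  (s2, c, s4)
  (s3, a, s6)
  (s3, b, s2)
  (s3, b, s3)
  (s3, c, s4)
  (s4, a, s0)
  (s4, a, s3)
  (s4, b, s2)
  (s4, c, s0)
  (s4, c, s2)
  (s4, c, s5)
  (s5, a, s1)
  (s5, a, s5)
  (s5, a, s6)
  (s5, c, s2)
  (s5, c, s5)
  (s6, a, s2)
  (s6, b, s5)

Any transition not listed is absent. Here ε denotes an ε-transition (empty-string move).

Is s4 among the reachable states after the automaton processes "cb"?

No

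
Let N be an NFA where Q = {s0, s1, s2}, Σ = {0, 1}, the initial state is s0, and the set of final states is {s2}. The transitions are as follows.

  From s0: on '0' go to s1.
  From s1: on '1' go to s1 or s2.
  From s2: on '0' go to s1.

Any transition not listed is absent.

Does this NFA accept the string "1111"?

Start in {s0}.
Read '1': s0→∅; now ∅.
The set is empty and remains empty for the remaining 3 symbols.
The final set ∅ contains no accepting state.

No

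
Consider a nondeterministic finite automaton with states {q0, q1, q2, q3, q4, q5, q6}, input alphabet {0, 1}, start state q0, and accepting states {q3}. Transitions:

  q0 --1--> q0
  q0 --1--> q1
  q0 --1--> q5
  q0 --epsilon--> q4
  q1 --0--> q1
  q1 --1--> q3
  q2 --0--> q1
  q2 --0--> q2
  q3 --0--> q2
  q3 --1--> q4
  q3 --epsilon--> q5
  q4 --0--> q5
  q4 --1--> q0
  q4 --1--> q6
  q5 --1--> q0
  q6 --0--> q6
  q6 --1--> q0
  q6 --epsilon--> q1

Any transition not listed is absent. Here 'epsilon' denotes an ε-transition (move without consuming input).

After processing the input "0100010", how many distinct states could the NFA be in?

0

Start: ε-closure({q0}) = {q0, q4}.
Read '0': q0→∅, q4→{q5}; now {q5}.
Read '1': q5→{q0}; union {q0}; ε-closure = {q0, q4}.
Read '0': q0→∅, q4→{q5}; now {q5}.
Read '0': q5→∅; now ∅.
The set is empty and remains empty for the remaining 3 symbols.
That set has 0 states.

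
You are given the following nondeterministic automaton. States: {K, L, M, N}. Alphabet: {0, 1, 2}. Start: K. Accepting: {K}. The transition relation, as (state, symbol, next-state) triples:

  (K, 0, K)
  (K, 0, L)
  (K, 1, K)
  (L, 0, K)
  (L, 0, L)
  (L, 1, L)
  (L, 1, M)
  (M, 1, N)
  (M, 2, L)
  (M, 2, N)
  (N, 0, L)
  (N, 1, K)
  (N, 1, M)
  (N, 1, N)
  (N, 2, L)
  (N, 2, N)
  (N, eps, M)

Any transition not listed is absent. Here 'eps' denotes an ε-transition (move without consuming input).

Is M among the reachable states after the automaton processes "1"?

Start in {K}.
Read '1': K→{K}; now {K}.
State M is not in {K}.

No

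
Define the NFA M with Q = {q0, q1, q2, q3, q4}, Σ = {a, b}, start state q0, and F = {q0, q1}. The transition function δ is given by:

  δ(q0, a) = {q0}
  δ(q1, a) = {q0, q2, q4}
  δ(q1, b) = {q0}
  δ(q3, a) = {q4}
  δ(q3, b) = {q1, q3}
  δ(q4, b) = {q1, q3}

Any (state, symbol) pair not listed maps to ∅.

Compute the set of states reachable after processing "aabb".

Start in {q0}.
Read 'a': {q0} → {q0}.
Read 'a': {q0} → {q0}.
Read 'b': {q0} → ∅.
The set is empty and remains empty for the remaining 1 symbol.

∅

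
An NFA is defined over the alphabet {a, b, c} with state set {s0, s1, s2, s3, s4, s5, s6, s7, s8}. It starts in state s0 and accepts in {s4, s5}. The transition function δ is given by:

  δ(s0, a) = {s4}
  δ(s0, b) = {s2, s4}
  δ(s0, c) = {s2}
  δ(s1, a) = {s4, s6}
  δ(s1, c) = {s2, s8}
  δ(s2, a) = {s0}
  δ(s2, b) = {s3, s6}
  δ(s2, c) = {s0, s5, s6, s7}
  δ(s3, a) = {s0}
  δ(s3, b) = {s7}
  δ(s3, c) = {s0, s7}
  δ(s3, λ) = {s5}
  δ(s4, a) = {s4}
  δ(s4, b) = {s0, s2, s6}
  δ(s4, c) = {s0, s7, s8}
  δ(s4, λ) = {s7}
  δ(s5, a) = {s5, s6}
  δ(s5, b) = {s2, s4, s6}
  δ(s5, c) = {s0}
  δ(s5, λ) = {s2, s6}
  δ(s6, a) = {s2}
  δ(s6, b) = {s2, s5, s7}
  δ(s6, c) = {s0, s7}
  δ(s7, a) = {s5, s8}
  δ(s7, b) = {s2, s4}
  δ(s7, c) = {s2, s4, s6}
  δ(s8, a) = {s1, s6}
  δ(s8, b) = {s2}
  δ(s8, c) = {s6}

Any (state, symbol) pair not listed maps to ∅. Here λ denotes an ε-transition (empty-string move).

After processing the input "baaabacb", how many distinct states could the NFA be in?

Start in {s0}.
Read 'b': s0→{s2, s4}; union {s2, s4}; ε-closure = {s2, s4, s7}.
Read 'a': s2→{s0}, s4→{s4}, s7→{s5, s8}; union {s0, s4, s5, s8}; ε-closure = {s0, s2, s4, s5, s6, s7, s8}.
Read 'a': s0→{s4}, s2→{s0}, s4→{s4}, s5→{s5, s6}, s6→{s2}, s7→{s5, s8}, s8→{s1, s6}; union {s0, s1, s2, s4, s5, s6, s8}; ε-closure = {s0, s1, s2, s4, s5, s6, s7, s8}.
Read 'a': s0→{s4}, s1→{s4, s6}, s2→{s0}, s4→{s4}, s5→{s5, s6}, s6→{s2}, s7→{s5, s8}, s8→{s1, s6}; union {s0, s1, s2, s4, s5, s6, s8}; ε-closure = {s0, s1, s2, s4, s5, s6, s7, s8}.
Read 'b': s0→{s2, s4}, s1→∅, s2→{s3, s6}, s4→{s0, s2, s6}, s5→{s2, s4, s6}, s6→{s2, s5, s7}, s7→{s2, s4}, s8→{s2}; now {s0, s2, s3, s4, s5, s6, s7}.
Read 'a': s0→{s4}, s2→{s0}, s3→{s0}, s4→{s4}, s5→{s5, s6}, s6→{s2}, s7→{s5, s8}; union {s0, s2, s4, s5, s6, s8}; ε-closure = {s0, s2, s4, s5, s6, s7, s8}.
Read 'c': s0→{s2}, s2→{s0, s5, s6, s7}, s4→{s0, s7, s8}, s5→{s0}, s6→{s0, s7}, s7→{s2, s4, s6}, s8→{s6}; now {s0, s2, s4, s5, s6, s7, s8}.
Read 'b': s0→{s2, s4}, s2→{s3, s6}, s4→{s0, s2, s6}, s5→{s2, s4, s6}, s6→{s2, s5, s7}, s7→{s2, s4}, s8→{s2}; now {s0, s2, s3, s4, s5, s6, s7}.
That set has 7 states.

7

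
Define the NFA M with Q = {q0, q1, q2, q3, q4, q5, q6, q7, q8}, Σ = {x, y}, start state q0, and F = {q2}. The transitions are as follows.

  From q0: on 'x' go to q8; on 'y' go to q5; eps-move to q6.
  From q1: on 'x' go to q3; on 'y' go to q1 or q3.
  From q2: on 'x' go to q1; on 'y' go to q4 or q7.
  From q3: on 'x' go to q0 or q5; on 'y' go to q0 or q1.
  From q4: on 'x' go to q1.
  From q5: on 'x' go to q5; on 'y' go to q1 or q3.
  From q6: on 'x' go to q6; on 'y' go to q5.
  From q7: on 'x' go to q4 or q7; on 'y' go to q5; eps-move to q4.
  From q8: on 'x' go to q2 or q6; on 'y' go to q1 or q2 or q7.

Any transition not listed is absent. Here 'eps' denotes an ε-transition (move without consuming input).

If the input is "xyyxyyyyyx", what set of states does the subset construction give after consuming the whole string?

{q0, q3, q5, q6, q8}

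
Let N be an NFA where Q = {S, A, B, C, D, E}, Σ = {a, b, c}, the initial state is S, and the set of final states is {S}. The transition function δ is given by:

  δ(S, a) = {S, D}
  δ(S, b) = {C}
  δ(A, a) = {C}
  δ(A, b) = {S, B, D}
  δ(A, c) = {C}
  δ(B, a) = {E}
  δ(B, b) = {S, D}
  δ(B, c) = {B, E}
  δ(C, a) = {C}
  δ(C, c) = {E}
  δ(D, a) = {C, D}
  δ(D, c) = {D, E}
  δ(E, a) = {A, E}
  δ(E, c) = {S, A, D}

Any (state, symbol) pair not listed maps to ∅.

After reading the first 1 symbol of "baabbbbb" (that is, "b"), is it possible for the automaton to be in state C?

Yes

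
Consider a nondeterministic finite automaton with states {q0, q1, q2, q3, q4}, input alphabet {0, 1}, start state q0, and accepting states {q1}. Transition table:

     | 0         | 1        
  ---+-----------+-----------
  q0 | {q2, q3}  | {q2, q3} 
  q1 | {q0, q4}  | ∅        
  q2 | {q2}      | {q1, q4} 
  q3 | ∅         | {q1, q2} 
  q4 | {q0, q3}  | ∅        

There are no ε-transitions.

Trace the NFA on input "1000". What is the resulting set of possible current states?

Start in {q0}.
Read '1': q0→{q2, q3}; now {q2, q3}.
Read '0': q2→{q2}, q3→∅; now {q2}.
Read '0': q2→{q2}; now {q2}.
Read '0': q2→{q2}; now {q2}.

{q2}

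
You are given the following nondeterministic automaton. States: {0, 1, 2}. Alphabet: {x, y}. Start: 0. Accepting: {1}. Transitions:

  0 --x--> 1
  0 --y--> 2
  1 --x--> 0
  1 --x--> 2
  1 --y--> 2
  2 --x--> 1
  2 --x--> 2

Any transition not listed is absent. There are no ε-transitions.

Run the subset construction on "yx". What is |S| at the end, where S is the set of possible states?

2

Start in {0}.
Read 'y': 0→{2}; now {2}.
Read 'x': 2→{1, 2}; now {1, 2}.
That set has 2 states.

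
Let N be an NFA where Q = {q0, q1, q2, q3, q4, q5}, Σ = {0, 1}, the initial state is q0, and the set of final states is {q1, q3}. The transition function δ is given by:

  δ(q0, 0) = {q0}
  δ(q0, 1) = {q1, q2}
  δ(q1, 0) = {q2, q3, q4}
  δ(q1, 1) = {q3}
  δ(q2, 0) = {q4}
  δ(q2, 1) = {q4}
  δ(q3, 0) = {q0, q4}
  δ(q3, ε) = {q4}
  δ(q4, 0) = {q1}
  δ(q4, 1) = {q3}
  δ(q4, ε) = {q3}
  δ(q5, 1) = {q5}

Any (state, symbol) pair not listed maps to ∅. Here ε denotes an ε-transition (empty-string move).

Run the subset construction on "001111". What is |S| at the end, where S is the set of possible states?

2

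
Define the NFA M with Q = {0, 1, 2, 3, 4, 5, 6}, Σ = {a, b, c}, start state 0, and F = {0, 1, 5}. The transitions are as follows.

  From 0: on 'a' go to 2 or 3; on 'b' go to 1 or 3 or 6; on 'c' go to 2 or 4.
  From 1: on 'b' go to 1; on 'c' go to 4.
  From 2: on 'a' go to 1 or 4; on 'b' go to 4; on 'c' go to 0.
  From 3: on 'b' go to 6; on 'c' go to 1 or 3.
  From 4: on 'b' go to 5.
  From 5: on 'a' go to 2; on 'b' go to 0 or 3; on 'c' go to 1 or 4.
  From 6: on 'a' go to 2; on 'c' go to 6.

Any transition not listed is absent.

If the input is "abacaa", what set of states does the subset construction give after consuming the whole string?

{1, 4}

Start in {0}.
Read 'a': 0→{2, 3}; now {2, 3}.
Read 'b': 2→{4}, 3→{6}; now {4, 6}.
Read 'a': 4→∅, 6→{2}; now {2}.
Read 'c': 2→{0}; now {0}.
Read 'a': 0→{2, 3}; now {2, 3}.
Read 'a': 2→{1, 4}, 3→∅; now {1, 4}.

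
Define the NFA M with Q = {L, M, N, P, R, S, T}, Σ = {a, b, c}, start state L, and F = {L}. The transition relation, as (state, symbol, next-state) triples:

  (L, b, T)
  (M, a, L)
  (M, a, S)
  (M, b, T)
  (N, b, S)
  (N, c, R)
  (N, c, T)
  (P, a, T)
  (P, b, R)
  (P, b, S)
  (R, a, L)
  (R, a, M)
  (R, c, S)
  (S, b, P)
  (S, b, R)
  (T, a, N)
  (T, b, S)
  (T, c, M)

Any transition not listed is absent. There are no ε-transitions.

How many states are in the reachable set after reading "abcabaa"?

Start in {L}.
Read 'a': L→∅; now ∅.
The set is empty and remains empty for the remaining 6 symbols.
That set has 0 states.

0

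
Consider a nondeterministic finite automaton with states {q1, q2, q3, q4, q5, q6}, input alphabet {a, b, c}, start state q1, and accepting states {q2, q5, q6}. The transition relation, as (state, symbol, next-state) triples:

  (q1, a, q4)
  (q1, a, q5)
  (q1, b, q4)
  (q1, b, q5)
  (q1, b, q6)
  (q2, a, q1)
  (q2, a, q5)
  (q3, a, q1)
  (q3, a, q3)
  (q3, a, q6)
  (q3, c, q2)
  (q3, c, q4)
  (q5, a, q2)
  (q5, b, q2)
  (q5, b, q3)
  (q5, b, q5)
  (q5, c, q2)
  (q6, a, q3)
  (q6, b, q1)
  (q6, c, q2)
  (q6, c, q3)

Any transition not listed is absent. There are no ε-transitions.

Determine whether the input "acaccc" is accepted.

No

Start in {q1}.
Read 'a': {q1} → {q4, q5}.
Read 'c': {q4, q5} → {q2}.
Read 'a': {q2} → {q1, q5}.
Read 'c': {q1, q5} → {q2}.
Read 'c': {q2} → ∅.
The set is empty and remains empty for the remaining 1 symbol.
The final set ∅ contains no accepting state.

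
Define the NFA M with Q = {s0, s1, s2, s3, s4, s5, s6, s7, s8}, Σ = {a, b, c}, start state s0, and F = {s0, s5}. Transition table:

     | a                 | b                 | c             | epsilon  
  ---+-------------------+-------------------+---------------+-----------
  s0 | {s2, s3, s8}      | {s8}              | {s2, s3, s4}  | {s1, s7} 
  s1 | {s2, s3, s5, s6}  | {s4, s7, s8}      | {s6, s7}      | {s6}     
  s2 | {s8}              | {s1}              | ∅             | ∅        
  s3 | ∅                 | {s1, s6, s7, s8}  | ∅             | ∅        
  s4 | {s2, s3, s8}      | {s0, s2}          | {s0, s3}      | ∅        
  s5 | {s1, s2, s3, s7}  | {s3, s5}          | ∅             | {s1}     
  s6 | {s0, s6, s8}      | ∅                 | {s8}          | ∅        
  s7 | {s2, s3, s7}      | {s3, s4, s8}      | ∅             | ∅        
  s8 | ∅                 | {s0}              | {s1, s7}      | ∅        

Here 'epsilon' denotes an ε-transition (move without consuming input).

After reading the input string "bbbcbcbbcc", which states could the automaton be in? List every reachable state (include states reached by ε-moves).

{s0, s1, s2, s3, s4, s6, s7, s8}

Start: ε-closure({s0}) = {s0, s1, s6, s7}.
Read 'b': {s0, s1, s6, s7} → {s3, s4, s7, s8}.
Read 'b': {s3, s4, s7, s8} → {s0, s1, s2, s3, s4, s6, s7, s8}.
Read 'b': {s0, s1, s2, s3, s4, s6, s7, s8} → {s0, s1, s2, s3, s4, s6, s7, s8}.
Read 'c': {s0, s1, s2, s3, s4, s6, s7, s8} → {s0, s1, s2, s3, s4, s6, s7, s8}.
Read 'b': {s0, s1, s2, s3, s4, s6, s7, s8} → {s0, s1, s2, s3, s4, s6, s7, s8}.
Read 'c': {s0, s1, s2, s3, s4, s6, s7, s8} → {s0, s1, s2, s3, s4, s6, s7, s8}.
Read 'b': {s0, s1, s2, s3, s4, s6, s7, s8} → {s0, s1, s2, s3, s4, s6, s7, s8}.
Read 'b': {s0, s1, s2, s3, s4, s6, s7, s8} → {s0, s1, s2, s3, s4, s6, s7, s8}.
Read 'c': {s0, s1, s2, s3, s4, s6, s7, s8} → {s0, s1, s2, s3, s4, s6, s7, s8}.
Read 'c': {s0, s1, s2, s3, s4, s6, s7, s8} → {s0, s1, s2, s3, s4, s6, s7, s8}.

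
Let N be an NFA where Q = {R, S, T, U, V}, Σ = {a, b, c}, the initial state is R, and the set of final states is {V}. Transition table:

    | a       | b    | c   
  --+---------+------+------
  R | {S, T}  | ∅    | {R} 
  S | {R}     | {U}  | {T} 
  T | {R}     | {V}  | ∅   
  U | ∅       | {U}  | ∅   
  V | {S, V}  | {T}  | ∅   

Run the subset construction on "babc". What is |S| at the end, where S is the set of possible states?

0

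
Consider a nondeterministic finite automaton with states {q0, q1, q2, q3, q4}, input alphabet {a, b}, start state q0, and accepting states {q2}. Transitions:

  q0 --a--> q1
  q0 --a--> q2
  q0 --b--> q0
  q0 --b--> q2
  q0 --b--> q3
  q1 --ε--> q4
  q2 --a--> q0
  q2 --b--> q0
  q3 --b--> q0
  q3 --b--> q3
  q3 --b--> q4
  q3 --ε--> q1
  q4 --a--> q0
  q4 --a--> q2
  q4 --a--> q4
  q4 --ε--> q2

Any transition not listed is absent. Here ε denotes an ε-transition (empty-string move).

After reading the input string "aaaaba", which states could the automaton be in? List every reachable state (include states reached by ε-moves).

{q0, q1, q2, q4}

Start in {q0}.
Read 'a': {q0} → {q1, q2, q4}.
Read 'a': {q1, q2, q4} → {q0, q2, q4}.
Read 'a': {q0, q2, q4} → {q0, q1, q2, q4}.
Read 'a': {q0, q1, q2, q4} → {q0, q1, q2, q4}.
Read 'b': {q0, q1, q2, q4} → {q0, q1, q2, q3, q4}.
Read 'a': {q0, q1, q2, q3, q4} → {q0, q1, q2, q4}.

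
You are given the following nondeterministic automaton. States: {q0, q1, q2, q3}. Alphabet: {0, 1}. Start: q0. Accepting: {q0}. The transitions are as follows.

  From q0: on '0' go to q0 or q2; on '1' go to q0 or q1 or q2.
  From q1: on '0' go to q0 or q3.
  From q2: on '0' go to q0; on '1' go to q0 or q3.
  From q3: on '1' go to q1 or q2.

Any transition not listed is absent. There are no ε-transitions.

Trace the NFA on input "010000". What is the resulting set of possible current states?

{q0, q2}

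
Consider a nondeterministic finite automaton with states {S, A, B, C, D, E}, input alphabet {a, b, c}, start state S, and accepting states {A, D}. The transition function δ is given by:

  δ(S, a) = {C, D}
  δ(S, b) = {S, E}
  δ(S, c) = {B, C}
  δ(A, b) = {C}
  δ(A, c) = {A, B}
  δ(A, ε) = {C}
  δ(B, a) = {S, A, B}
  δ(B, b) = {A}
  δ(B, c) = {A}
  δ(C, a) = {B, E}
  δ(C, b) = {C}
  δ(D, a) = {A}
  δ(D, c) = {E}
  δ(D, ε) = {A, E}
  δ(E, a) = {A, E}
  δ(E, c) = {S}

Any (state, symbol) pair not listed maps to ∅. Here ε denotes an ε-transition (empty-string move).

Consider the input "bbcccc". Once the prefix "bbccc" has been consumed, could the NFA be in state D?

No

Start in {S}.
Read 'b': S→{S, E}; now {S, E}.
Read 'b': S→{S, E}, E→∅; now {S, E}.
Read 'c': S→{B, C}, E→{S}; now {S, B, C}.
Read 'c': S→{B, C}, B→{A}, C→∅; now {A, B, C}.
Read 'c': A→{A, B}, B→{A}, C→∅; union {A, B}; ε-closure = {A, B, C}.
State D is not in {A, B, C}.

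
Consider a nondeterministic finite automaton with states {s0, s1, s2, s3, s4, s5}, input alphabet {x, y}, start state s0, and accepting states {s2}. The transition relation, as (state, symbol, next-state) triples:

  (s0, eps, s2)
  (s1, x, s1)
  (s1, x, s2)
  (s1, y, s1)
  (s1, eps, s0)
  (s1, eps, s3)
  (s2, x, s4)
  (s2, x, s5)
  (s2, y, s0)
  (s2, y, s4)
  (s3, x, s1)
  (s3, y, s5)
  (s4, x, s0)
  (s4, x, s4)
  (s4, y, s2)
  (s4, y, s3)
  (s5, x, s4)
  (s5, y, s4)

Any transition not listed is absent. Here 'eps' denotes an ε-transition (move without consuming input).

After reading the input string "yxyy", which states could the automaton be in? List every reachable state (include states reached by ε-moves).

{s0, s2, s3, s4, s5}

Start: ε-closure({s0}) = {s0, s2}.
Read 'y': {s0, s2} → {s0, s2, s4}.
Read 'x': {s0, s2, s4} → {s0, s2, s4, s5}.
Read 'y': {s0, s2, s4, s5} → {s0, s2, s3, s4}.
Read 'y': {s0, s2, s3, s4} → {s0, s2, s3, s4, s5}.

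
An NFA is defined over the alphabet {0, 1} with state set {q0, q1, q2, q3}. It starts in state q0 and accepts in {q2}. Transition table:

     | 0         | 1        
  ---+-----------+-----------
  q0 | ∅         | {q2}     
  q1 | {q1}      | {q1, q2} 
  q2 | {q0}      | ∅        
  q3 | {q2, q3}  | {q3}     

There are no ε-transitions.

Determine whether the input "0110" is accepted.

Start in {q0}.
Read '0': q0→∅; now ∅.
The set is empty and remains empty for the remaining 3 symbols.
The final set ∅ contains no accepting state.

No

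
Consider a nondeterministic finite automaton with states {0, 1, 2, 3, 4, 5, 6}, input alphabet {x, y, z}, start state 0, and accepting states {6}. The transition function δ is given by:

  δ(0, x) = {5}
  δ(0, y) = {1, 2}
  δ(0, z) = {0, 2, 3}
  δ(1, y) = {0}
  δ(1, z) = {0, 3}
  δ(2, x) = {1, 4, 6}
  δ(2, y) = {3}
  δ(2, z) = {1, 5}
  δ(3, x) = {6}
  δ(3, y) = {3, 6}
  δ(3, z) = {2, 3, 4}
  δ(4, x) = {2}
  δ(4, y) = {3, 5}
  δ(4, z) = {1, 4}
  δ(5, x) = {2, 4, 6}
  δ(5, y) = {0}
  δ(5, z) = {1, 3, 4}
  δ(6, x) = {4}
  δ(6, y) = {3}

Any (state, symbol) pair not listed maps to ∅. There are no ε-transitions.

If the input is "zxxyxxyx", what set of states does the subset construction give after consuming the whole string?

{2, 4, 5, 6}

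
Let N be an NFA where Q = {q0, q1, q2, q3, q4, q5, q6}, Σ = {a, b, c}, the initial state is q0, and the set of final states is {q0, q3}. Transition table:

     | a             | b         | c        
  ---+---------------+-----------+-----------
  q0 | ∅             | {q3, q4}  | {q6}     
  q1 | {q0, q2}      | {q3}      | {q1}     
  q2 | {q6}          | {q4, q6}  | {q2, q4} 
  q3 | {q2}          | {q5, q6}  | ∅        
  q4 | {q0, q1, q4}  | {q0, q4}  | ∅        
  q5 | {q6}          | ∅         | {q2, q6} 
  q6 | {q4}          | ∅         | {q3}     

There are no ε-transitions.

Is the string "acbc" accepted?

No

Start in {q0}.
Read 'a': q0→∅; now ∅.
The set is empty and remains empty for the remaining 3 symbols.
The final set ∅ contains no accepting state.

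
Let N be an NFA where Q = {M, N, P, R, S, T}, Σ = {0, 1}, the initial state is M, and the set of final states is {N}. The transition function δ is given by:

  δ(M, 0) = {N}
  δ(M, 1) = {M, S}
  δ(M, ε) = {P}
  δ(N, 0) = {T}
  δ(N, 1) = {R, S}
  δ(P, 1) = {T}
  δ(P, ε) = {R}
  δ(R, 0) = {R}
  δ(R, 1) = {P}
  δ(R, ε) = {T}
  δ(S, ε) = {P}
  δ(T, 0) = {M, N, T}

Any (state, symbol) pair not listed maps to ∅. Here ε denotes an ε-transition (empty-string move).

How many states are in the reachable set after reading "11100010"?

Start: ε-closure({M}) = {M, P, R, T}.
Read '1': M→{M, S}, P→{T}, R→{P}, T→∅; union {M, P, S, T}; ε-closure = {M, P, R, S, T}.
Read '1': M→{M, S}, P→{T}, R→{P}, S→∅, T→∅; union {M, P, S, T}; ε-closure = {M, P, R, S, T}.
Read '1': M→{M, S}, P→{T}, R→{P}, S→∅, T→∅; union {M, P, S, T}; ε-closure = {M, P, R, S, T}.
Read '0': M→{N}, P→∅, R→{R}, S→∅, T→{M, N, T}; union {M, N, R, T}; ε-closure = {M, N, P, R, T}.
Read '0': M→{N}, N→{T}, P→∅, R→{R}, T→{M, N, T}; union {M, N, R, T}; ε-closure = {M, N, P, R, T}.
Read '0': M→{N}, N→{T}, P→∅, R→{R}, T→{M, N, T}; union {M, N, R, T}; ε-closure = {M, N, P, R, T}.
Read '1': M→{M, S}, N→{R, S}, P→{T}, R→{P}, T→∅; now {M, P, R, S, T}.
Read '0': M→{N}, P→∅, R→{R}, S→∅, T→{M, N, T}; union {M, N, R, T}; ε-closure = {M, N, P, R, T}.
That set has 5 states.

5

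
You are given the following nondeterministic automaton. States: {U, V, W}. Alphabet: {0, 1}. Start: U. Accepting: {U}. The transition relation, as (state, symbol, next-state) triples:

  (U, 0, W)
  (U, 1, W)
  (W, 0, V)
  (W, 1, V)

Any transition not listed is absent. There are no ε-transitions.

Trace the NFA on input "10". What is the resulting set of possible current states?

{V}

Start in {U}.
Read '1': U→{W}; now {W}.
Read '0': W→{V}; now {V}.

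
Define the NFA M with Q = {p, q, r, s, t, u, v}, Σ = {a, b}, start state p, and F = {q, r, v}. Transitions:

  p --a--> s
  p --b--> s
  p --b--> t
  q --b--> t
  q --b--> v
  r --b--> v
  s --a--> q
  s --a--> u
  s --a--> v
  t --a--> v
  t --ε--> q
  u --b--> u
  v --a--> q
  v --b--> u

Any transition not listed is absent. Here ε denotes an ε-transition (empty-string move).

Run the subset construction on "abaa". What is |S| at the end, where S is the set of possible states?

Start in {p}.
Read 'a': p→{s}; now {s}.
Read 'b': s→∅; now ∅.
The set is empty and remains empty for the remaining 2 symbols.
That set has 0 states.

0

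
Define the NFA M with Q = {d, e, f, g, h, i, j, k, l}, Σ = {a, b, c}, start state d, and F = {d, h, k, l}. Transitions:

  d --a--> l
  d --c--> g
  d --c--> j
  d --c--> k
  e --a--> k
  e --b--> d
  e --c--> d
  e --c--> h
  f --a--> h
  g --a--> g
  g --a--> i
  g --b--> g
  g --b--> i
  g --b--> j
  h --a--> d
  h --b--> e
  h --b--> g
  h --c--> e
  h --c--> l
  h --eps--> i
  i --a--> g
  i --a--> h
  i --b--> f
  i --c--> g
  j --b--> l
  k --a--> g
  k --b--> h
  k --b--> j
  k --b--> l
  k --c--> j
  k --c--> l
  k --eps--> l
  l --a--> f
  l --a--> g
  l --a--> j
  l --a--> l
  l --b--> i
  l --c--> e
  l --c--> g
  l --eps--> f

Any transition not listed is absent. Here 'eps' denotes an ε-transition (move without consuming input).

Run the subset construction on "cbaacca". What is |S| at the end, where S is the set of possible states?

8

Start in {d}.
Read 'c': d→{g, j, k}; union {g, j, k}; ε-closure = {f, g, j, k, l}.
Read 'b': f→∅, g→{g, i, j}, j→{l}, k→{h, j, l}, l→{i}; union {g, h, i, j, l}; ε-closure = {f, g, h, i, j, l}.
Read 'a': f→{h}, g→{g, i}, h→{d}, i→{g, h}, j→∅, l→{f, g, j, l}; now {d, f, g, h, i, j, l}.
Read 'a': d→{l}, f→{h}, g→{g, i}, h→{d}, i→{g, h}, j→∅, l→{f, g, j, l}; now {d, f, g, h, i, j, l}.
Read 'c': d→{g, j, k}, f→∅, g→∅, h→{e, l}, i→{g}, j→∅, l→{e, g}; union {e, g, j, k, l}; ε-closure = {e, f, g, j, k, l}.
Read 'c': e→{d, h}, f→∅, g→∅, j→∅, k→{j, l}, l→{e, g}; union {d, e, g, h, j, l}; ε-closure = {d, e, f, g, h, i, j, l}.
Read 'a': d→{l}, e→{k}, f→{h}, g→{g, i}, h→{d}, i→{g, h}, j→∅, l→{f, g, j, l}; now {d, f, g, h, i, j, k, l}.
That set has 8 states.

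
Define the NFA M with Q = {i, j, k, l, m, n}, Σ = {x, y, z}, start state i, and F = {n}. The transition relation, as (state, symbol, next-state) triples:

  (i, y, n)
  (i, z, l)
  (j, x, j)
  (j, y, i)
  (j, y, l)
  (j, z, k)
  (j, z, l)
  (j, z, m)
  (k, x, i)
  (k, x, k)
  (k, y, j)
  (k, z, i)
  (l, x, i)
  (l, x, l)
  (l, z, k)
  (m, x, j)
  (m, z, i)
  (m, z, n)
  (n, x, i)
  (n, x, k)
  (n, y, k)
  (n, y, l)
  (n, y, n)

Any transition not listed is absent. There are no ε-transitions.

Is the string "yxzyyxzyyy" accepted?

Yes

Start in {i}.
Read 'y': {i} → {n}.
Read 'x': {n} → {i, k}.
Read 'z': {i, k} → {i, l}.
Read 'y': {i, l} → {n}.
Read 'y': {n} → {k, l, n}.
Read 'x': {k, l, n} → {i, k, l}.
Read 'z': {i, k, l} → {i, k, l}.
Read 'y': {i, k, l} → {j, n}.
Read 'y': {j, n} → {i, k, l, n}.
Read 'y': {i, k, l, n} → {j, k, l, n}.
The final set {j, k, l, n} contains the accepting state n.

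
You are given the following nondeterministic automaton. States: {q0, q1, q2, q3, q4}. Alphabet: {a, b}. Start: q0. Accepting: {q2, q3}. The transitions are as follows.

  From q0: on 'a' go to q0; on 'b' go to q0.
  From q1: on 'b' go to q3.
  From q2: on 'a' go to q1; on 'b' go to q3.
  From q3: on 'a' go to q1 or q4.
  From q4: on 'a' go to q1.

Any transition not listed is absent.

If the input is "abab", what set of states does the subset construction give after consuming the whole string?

{q0}

Start in {q0}.
Read 'a': {q0} → {q0}.
Read 'b': {q0} → {q0}.
Read 'a': {q0} → {q0}.
Read 'b': {q0} → {q0}.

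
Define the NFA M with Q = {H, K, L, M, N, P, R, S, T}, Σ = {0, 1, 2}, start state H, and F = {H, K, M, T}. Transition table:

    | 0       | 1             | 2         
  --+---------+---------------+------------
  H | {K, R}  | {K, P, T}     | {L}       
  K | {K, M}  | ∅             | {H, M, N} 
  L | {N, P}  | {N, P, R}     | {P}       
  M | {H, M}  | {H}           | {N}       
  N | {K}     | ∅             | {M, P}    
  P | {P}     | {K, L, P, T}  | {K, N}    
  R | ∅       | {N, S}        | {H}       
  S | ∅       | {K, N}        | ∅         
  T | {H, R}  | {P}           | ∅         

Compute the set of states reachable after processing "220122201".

Start in {H}.
Read '2': {H} → {L}.
Read '2': {L} → {P}.
Read '0': {P} → {P}.
Read '1': {P} → {K, L, P, T}.
Read '2': {K, L, P, T} → {H, K, M, N, P}.
Read '2': {H, K, M, N, P} → {H, K, L, M, N, P}.
Read '2': {H, K, L, M, N, P} → {H, K, L, M, N, P}.
Read '0': {H, K, L, M, N, P} → {H, K, M, N, P, R}.
Read '1': {H, K, M, N, P, R} → {H, K, L, N, P, S, T}.

{H, K, L, N, P, S, T}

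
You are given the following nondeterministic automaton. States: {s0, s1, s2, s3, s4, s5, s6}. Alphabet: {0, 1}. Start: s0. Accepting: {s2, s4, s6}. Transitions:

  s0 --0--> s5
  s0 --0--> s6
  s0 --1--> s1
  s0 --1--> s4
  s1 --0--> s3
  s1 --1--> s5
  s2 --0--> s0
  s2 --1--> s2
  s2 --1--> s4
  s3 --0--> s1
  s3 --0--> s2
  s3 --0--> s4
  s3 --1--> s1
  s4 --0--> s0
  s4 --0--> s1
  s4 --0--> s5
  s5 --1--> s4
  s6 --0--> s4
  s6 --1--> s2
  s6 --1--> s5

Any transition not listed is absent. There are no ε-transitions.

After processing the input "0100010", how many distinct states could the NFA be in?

Start in {s0}.
Read '0': s0→{s5, s6}; now {s5, s6}.
Read '1': s5→{s4}, s6→{s2, s5}; now {s2, s4, s5}.
Read '0': s2→{s0}, s4→{s0, s1, s5}, s5→∅; now {s0, s1, s5}.
Read '0': s0→{s5, s6}, s1→{s3}, s5→∅; now {s3, s5, s6}.
Read '0': s3→{s1, s2, s4}, s5→∅, s6→{s4}; now {s1, s2, s4}.
Read '1': s1→{s5}, s2→{s2, s4}, s4→∅; now {s2, s4, s5}.
Read '0': s2→{s0}, s4→{s0, s1, s5}, s5→∅; now {s0, s1, s5}.
That set has 3 states.

3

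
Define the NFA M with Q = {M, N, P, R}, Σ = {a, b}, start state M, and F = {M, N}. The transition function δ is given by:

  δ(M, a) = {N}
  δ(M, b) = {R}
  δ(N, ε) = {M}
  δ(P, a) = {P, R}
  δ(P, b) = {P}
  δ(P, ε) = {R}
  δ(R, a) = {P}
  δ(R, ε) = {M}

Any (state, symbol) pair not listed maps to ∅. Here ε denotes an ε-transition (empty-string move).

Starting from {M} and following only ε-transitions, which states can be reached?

Begin with {M}.
No ε-moves leave this set, so the closure equals the set itself.

{M}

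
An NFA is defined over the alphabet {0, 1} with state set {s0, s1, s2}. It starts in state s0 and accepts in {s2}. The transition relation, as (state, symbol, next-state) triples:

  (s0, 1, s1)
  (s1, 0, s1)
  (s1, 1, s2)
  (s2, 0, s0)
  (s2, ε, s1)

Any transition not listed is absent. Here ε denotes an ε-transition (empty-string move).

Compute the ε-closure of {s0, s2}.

Begin with {s0, s2}.
ε-move s2 → s1; add s1.

{s0, s1, s2}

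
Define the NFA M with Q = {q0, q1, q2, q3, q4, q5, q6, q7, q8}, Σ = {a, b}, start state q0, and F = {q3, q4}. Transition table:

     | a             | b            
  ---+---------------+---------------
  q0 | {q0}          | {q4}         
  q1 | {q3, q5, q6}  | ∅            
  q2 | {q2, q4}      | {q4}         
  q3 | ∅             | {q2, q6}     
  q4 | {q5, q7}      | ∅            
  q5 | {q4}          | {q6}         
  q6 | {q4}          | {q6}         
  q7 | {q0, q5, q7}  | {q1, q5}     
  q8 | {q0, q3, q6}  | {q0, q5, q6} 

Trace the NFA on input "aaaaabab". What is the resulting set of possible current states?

{q1, q5, q6}

Start in {q0}.
Read 'a': q0→{q0}; now {q0}.
Read 'a': q0→{q0}; now {q0}.
Read 'a': q0→{q0}; now {q0}.
Read 'a': q0→{q0}; now {q0}.
Read 'a': q0→{q0}; now {q0}.
Read 'b': q0→{q4}; now {q4}.
Read 'a': q4→{q5, q7}; now {q5, q7}.
Read 'b': q5→{q6}, q7→{q1, q5}; now {q1, q5, q6}.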